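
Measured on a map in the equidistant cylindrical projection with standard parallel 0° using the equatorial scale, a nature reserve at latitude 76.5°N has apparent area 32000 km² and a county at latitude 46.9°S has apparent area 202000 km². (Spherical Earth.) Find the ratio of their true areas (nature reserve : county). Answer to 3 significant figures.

0.0541

Plate carrée has h = 1 and k = sec φ, giving areal scale sec φ; true area = (apparent area) · cos φ.
True area of nature reserve: 32000 × cos(76.5°) = 32000 × 0.2334 = 7470 km².
True area of county: 202000 × cos(46.9°) = 202000 × 0.6833 = 138000 km².
Ratio = 7470 / 138000 ≈ 0.0541.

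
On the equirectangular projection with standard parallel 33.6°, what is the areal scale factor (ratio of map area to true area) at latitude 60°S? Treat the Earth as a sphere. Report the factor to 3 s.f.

In the equirectangular projection with standard parallel φ₀ = 33.6° (x = Rλ cos φ₀, y = Rφ), meridians are true-scale (h = 1) and the parallel scale is k = cos φ₀ / cos φ.
Areal scale = h·k = 1 × cos φ₀ / cos φ; at 60°, h = 1.000, k = 1.666, so h·k = 1.666.

1.67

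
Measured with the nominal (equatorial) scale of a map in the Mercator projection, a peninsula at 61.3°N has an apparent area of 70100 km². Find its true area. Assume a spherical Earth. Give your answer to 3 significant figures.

16200 km²

Mercator is conformal, so the point scale is isotropic: h = k = sec φ = 1/cos φ.
Areal scale = k² = sec²φ = 1/cos²(61.3°) = 1/0.4802² = 4.336.
True area = apparent / (areal scale) = 70100 / 4.336 ≈ 16200 km².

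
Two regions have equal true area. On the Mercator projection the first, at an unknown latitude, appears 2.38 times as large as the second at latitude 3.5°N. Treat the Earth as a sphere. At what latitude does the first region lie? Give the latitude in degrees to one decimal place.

49.7°

For equal true areas on Mercator, apparent areas scale as sec²φ, so the ratio is cos²φ₂ / cos²φ₁.
cos²φ₂ / cos²φ₁ = 2.38  ⇒  cos φ₁ = cos 3.5° / √2.38 = 0.9981/1.543 = 0.6470.
φ₁ = arccos(0.6470) ≈ 49.7°.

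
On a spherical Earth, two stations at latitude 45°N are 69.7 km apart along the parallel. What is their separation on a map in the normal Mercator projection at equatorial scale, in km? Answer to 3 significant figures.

98.6 km

For Mercator, h = k = sec φ (a conformal cylindrical projection has a single point scale, 1/cos φ).
Along the parallel, k = sec 45° = 1/0.7071 = 1.414.
Map distance = 69.7 × 1.414 ≈ 98.6 km.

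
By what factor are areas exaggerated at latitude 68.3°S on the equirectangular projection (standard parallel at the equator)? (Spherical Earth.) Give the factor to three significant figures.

2.70

Plate carrée maps x = Rλ, y = Rφ. The meridian scale is h = 1 and the parallel scale is k = 1/cos φ = sec φ.
Areal scale = h·k = 1 × sec φ; at 68.3°, h = 1.000, k = 2.705, so h·k = 2.705.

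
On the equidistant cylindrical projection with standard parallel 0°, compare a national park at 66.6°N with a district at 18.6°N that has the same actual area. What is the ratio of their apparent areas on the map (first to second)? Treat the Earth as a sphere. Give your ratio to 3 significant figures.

For the equirectangular projection with φ₀ = 0 (plate carrée), h = 1 along meridians and k = sec φ along parallels.
Areal scale at 66.6°: h·k = 1.000 × 2.518 = 2.518.
Areal scale at 18.6°: h·k = 1.000 × 1.055 = 1.055.
Ratio = 2.518/1.055 ≈ 2.39.

2.39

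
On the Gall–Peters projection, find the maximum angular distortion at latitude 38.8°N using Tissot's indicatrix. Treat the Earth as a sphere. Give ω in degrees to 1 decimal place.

11.1°

The Gall–Peters projection is cylindrical equal-area with φ₀ = 45°. For cylindrical equal-area with standard parallel φ₀, h = cos φ / cos φ₀ and k = cos φ₀ / cos φ, so h·k = 1.
At 38.8°: h = 1.102, k = 0.9073; principal scales a = 1.102, b = 0.9073.
sin(ω/2) = (a − b)/(a + b) = 0.1948/2.009 = 0.09696, so ω = 2 arcsin(0.09696) ≈ 11.1°.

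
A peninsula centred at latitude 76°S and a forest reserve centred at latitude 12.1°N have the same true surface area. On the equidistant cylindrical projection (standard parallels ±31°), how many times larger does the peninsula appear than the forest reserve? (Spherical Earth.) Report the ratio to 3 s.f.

The equidistant cylindrical projection with φ₀ = 31° has h = 1 (meridians true) and k = cos φ₀ / cos φ along parallels.
Areal scale at 76°: h·k = 1.000 × 3.543 = 3.543.
Areal scale at 12.1°: h·k = 1.000 × 0.8766 = 0.8766.
Ratio = 3.543/0.8766 ≈ 4.04.

4.04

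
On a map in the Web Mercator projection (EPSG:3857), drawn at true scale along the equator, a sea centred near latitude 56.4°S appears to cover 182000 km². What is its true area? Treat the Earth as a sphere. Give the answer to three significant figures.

The Mercator projection is conformal; its linear scale factor is the same in every direction and equals sec φ = 1/cos φ.
Areal scale = k² = sec²φ = 1/cos²(56.4°) = 1/0.5534² = 3.265.
True area = apparent / (areal scale) = 182000 / 3.265 ≈ 55700 km².

55700 km²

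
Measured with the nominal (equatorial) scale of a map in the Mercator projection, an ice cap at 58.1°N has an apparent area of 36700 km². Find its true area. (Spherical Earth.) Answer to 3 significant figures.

The Mercator projection is conformal; its linear scale factor is the same in every direction and equals sec φ = 1/cos φ.
Areal scale = k² = sec²φ = 1/cos²(58.1°) = 1/0.5284² = 3.581.
True area = apparent / (areal scale) = 36700 / 3.581 ≈ 10200 km².

10200 km²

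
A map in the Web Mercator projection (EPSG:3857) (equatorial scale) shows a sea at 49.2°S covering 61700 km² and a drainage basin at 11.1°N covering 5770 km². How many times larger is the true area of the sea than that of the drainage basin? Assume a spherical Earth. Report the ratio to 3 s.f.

Since Mercator area scale is 1/cos²φ, the true area equals the apparent area multiplied by cos²φ.
True area of sea: 61700 × cos²(49.2°) = 61700 × 0.4270 = 26340 km².
True area of drainage basin: 5770 × cos²(11.1°) = 5770 × 0.9629 = 5556 km².
Ratio = 26340 / 5556 ≈ 4.74.

4.74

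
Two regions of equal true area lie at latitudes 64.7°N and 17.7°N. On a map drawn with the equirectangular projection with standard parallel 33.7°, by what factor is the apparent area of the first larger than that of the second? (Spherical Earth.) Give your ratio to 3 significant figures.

The equidistant cylindrical projection with φ₀ = 33.7° has h = 1 (meridians true) and k = cos φ₀ / cos φ along parallels.
Areal scale at 64.7°: h·k = 1.000 × 1.947 = 1.947.
Areal scale at 17.7°: h·k = 1.000 × 0.8733 = 0.8733.
Ratio = 1.947/0.8733 ≈ 2.23.

2.23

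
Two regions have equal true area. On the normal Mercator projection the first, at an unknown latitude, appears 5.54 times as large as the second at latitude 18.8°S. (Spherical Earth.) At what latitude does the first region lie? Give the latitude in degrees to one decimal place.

66.3°

Mercator areal scale is sec²φ, so apparent-area ratio = sec²φ₁ / sec²φ₂ = cos²φ₂ / cos²φ₁.
cos²φ₂ / cos²φ₁ = 5.54  ⇒  cos φ₁ = cos 18.8° / √5.54 = 0.9466/2.354 = 0.4022.
φ₁ = arccos(0.4022) ≈ 66.3°.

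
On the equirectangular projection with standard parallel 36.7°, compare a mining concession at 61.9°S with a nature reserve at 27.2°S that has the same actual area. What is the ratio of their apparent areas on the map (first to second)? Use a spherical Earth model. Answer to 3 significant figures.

1.89

With standard parallel φ₀ = 36.7°, the equirectangular projection gives x = Rλ cos φ₀, y = Rφ, so h = 1 and k = cos 36.7° / cos φ.
Areal scale at 61.9°: h·k = 1.000 × 1.702 = 1.702.
Areal scale at 27.2°: h·k = 1.000 × 0.9015 = 0.9015.
Ratio = 1.702/0.9015 ≈ 1.89.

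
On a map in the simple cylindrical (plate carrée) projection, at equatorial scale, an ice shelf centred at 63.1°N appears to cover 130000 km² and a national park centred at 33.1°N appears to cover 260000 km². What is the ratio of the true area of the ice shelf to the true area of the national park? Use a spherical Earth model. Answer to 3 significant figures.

On the plate carrée, areal scale = h·k = 1 × sec φ, so true area = apparent × cos φ.
True area of ice shelf: 130000 × cos(63.1°) = 130000 × 0.4524 = 58820 km².
True area of national park: 260000 × cos(33.1°) = 260000 × 0.8377 = 217800 km².
Ratio = 58820 / 217800 ≈ 0.270.

0.270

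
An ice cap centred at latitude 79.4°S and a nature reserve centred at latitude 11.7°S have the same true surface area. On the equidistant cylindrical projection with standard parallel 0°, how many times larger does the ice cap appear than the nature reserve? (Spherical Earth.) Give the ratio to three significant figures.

In the plate carrée (x = Rλ, y = Rφ), meridians are true-scale (h = 1) and parallels are stretched by k = sec φ.
Areal scale at 79.4°: h·k = 1.000 × 5.436 = 5.436.
Areal scale at 11.7°: h·k = 1.000 × 1.021 = 1.021.
Ratio = 5.436/1.021 ≈ 5.32.

5.32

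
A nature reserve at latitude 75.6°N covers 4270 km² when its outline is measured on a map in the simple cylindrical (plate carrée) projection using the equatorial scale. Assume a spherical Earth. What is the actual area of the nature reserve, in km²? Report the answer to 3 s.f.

1060 km²

Plate carrée maps x = Rλ, y = Rφ. The meridian scale is h = 1 and the parallel scale is k = 1/cos φ = sec φ.
Areal scale = h·k = 1 × sec φ; at 75.6°, h = 1.000, k = 4.021, so h·k = 4.021.
True area = apparent / (areal scale) = 4270 / 4.021 ≈ 1060 km².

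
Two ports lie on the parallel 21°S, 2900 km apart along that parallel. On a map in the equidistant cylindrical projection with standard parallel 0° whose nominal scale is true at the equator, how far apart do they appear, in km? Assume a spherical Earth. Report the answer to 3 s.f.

3110 km

Plate carrée maps x = Rλ, y = Rφ. The meridian scale is h = 1 and the parallel scale is k = 1/cos φ = sec φ.
Along the parallel, k = sec 21° = 1/0.9336 = 1.071.
Map distance = 2900 × 1.071 ≈ 3110 km.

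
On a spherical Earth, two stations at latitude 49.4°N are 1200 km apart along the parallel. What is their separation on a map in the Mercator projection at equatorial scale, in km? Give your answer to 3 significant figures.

1840 km

The Mercator projection is conformal; its linear scale factor is the same in every direction and equals sec φ = 1/cos φ.
Along the parallel, k = sec 49.4° = 1/0.6508 = 1.537.
Map distance = 1200 × 1.537 ≈ 1840 km.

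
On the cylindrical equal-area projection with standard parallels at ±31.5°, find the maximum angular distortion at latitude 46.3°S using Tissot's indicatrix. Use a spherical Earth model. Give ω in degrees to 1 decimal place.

23.9°

A cylindrical equal-area projection with standard parallel φ₀ has meridian scale h = cos φ / cos φ₀ and parallel scale k = cos φ₀ / cos φ (so areas are preserved, h·k = 1).
At 46.3°: h = 0.8103, k = 1.234; principal scales a = 1.234, b = 0.8103.
sin(ω/2) = (a − b)/(a + b) = 0.4238/2.044 = 0.2073, so ω = 2 arcsin(0.2073) ≈ 23.9°.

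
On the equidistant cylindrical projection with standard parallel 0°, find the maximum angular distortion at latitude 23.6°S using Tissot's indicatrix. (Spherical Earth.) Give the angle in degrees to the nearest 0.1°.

5.0°

In the plate carrée (x = Rλ, y = Rφ), meridians are true-scale (h = 1) and parallels are stretched by k = sec φ.
At 23.6°: h = 1.000, k = 1.091; principal scales a = 1.091, b = 1.000.
sin(ω/2) = (a − b)/(a + b) = 0.09127/2.091 = 0.04364, so ω = 2 arcsin(0.04364) ≈ 5.0°.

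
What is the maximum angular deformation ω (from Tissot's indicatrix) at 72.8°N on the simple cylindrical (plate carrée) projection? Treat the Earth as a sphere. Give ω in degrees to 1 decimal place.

65.9°

In the plate carrée (x = Rλ, y = Rφ), meridians are true-scale (h = 1) and parallels are stretched by k = sec φ.
At 72.8°: h = 1.000, k = 3.382; principal scales a = 3.382, b = 1.000.
sin(ω/2) = (a − b)/(a + b) = 2.382/4.382 = 0.5436, so ω = 2 arcsin(0.5436) ≈ 65.9°.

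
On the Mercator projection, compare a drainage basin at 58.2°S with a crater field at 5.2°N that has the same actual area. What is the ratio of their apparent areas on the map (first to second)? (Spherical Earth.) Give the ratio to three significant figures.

Mercator is conformal with k = sec φ, so areal scale = k² = sec²φ.
At 58.2°: sec²(58.2°) = 1/0.5270² = 3.601.
At 5.2°: sec²(5.2°) = 1/0.9959² = 1.008.
Ratio = 3.601/1.008 = cos²(5.2°)/cos²(58.2°) ≈ 3.57.

3.57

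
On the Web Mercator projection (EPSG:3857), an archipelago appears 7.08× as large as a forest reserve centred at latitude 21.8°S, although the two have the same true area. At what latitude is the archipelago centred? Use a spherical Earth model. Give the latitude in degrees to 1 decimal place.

69.6°

For equal true areas on Mercator, apparent areas scale as sec²φ, so the ratio is cos²φ₂ / cos²φ₁.
cos²φ₂ / cos²φ₁ = 7.08  ⇒  cos φ₁ = cos 21.8° / √7.08 = 0.9285/2.661 = 0.3489.
φ₁ = arccos(0.3489) ≈ 69.6°.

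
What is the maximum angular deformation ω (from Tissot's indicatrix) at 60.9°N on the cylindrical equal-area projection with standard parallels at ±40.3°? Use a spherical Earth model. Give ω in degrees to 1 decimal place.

49.9°

For cylindrical equal-area with standard parallel φ₀, h = cos φ / cos φ₀ and k = cos φ₀ / cos φ, so h·k = 1.
At 60.9°: h = 0.6377, k = 1.568; principal scales a = 1.568, b = 0.6377.
sin(ω/2) = (a − b)/(a + b) = 0.9305/2.206 = 0.4218, so ω = 2 arcsin(0.4218) ≈ 49.9°.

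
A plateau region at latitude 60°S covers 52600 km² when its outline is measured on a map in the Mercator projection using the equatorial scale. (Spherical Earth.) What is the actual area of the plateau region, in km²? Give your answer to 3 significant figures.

For Mercator, h = k = sec φ (a conformal cylindrical projection has a single point scale, 1/cos φ).
Areal scale = k² = sec²φ = 1/cos²(60°) = 1/0.5000² = 4.000.
True area = apparent / (areal scale) = 52600 / 4.000 ≈ 13200 km².

13200 km²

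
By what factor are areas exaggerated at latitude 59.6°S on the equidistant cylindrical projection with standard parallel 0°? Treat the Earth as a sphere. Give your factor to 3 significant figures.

Plate carrée maps x = Rλ, y = Rφ. The meridian scale is h = 1 and the parallel scale is k = 1/cos φ = sec φ.
Areal scale = h·k = 1 × sec φ; at 59.6°, h = 1.000, k = 1.976, so h·k = 1.976.

1.98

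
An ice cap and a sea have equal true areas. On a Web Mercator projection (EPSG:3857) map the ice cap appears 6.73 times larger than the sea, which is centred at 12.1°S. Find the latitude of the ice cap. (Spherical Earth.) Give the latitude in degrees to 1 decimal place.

67.9°

On Mercator, (apparent₁)/(apparent₂) = sec²φ₁ / sec²φ₂ when true areas are equal.
cos²φ₂ / cos²φ₁ = 6.73  ⇒  cos φ₁ = cos 12.1° / √6.73 = 0.9778/2.594 = 0.3769.
φ₁ = arccos(0.3769) ≈ 67.9°.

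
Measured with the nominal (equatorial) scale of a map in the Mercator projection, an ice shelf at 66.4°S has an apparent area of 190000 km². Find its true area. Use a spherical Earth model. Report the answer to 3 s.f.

Mercator is conformal, so the point scale is isotropic: h = k = sec φ = 1/cos φ.
Areal scale = k² = sec²φ = 1/cos²(66.4°) = 1/0.4003² = 6.239.
True area = apparent / (areal scale) = 190000 / 6.239 ≈ 30500 km².

30500 km²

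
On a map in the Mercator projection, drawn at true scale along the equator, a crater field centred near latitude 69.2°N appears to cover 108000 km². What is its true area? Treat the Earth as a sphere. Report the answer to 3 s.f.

For Mercator, h = k = sec φ (a conformal cylindrical projection has a single point scale, 1/cos φ).
Areal scale = k² = sec²φ = 1/cos²(69.2°) = 1/0.3551² = 7.930.
True area = apparent / (areal scale) = 108000 / 7.930 ≈ 13600 km².

13600 km²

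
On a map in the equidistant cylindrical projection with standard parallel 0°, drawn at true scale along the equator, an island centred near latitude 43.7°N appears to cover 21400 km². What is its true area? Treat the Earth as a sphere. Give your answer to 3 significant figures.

Plate carrée maps x = Rλ, y = Rφ. The meridian scale is h = 1 and the parallel scale is k = 1/cos φ = sec φ.
Areal scale = h·k = 1 × sec φ; at 43.7°, h = 1.000, k = 1.383, so h·k = 1.383.
True area = apparent / (areal scale) = 21400 / 1.383 ≈ 15500 km².

15500 km²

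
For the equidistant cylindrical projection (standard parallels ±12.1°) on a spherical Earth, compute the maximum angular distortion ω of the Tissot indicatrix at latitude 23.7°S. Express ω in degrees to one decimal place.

3.8°

The equidistant cylindrical projection with φ₀ = 12.1° has h = 1 (meridians true) and k = cos φ₀ / cos φ along parallels.
At 23.7°: h = 1.000, k = 1.068; principal scales a = 1.068, b = 1.000.
sin(ω/2) = (a − b)/(a + b) = 0.06784/2.068 = 0.03281, so ω = 2 arcsin(0.03281) ≈ 3.8°.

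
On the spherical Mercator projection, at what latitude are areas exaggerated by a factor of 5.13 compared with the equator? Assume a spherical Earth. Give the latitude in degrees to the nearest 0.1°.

63.8°

Mercator areal scale is sec²φ.
sec²φ = 5.13  ⇒  cos²φ = 0.1949  ⇒  cos φ = 0.4415.
φ = arccos(0.4415) ≈ 63.8°.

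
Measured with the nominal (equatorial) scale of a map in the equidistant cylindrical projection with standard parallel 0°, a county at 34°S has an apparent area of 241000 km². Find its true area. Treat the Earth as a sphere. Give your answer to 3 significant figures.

Plate carrée maps x = Rλ, y = Rφ. The meridian scale is h = 1 and the parallel scale is k = 1/cos φ = sec φ.
Areal scale = h·k = 1 × sec φ; at 34°, h = 1.000, k = 1.206, so h·k = 1.206.
True area = apparent / (areal scale) = 241000 / 1.206 ≈ 200000 km².

200000 km²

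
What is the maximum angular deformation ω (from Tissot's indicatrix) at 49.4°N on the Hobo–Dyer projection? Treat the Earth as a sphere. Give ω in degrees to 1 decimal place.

22.6°

Hobo–Dyer is a cylindrical equal-area projection with standard parallels at ±37.5°. A cylindrical equal-area projection with standard parallel φ₀ has meridian scale h = cos φ / cos φ₀ and parallel scale k = cos φ₀ / cos φ (so areas are preserved, h·k = 1).
At 49.4°: h = 0.8203, k = 1.219; principal scales a = 1.219, b = 0.8203.
sin(ω/2) = (a − b)/(a + b) = 0.3988/2.039 = 0.1956, so ω = 2 arcsin(0.1956) ≈ 22.6°.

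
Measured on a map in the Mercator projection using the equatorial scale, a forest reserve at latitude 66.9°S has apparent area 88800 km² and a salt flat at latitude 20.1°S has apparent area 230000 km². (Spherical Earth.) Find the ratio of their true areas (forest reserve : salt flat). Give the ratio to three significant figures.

Since Mercator area scale is 1/cos²φ, the true area equals the apparent area multiplied by cos²φ.
True area of forest reserve: 88800 × cos²(66.9°) = 88800 × 0.1539 = 13670 km².
True area of salt flat: 230000 × cos²(20.1°) = 230000 × 0.8819 = 202800 km².
Ratio = 13670 / 202800 ≈ 0.0674.

0.0674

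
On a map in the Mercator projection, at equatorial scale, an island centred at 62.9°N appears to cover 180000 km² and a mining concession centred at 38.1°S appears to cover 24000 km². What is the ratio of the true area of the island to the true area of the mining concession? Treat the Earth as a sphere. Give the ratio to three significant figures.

On Mercator the areal scale is sec²φ, so true area = apparent × cos²φ.
True area of island: 180000 × cos²(62.9°) = 180000 × 0.2075 = 37350 km².
True area of mining concession: 24000 × cos²(38.1°) = 24000 × 0.6193 = 14860 km².
Ratio = 37350 / 14860 ≈ 2.51.

2.51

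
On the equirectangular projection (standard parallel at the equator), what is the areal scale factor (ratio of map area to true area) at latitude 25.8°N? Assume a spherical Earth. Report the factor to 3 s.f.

1.11

For the equirectangular projection with φ₀ = 0 (plate carrée), h = 1 along meridians and k = sec φ along parallels.
Areal scale = h·k = 1 × sec φ; at 25.8°, h = 1.000, k = 1.111, so h·k = 1.111.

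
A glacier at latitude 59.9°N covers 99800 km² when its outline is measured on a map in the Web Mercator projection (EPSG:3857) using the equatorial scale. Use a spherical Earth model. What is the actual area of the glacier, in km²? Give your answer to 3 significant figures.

25100 km²

Mercator is conformal, so the point scale is isotropic: h = k = sec φ = 1/cos φ.
Areal scale = k² = sec²φ = 1/cos²(59.9°) = 1/0.5015² = 3.976.
True area = apparent / (areal scale) = 99800 / 3.976 ≈ 25100 km².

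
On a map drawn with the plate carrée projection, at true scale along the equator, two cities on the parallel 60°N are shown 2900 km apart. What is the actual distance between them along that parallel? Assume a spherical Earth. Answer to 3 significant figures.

1450 km

For the equirectangular projection with φ₀ = 0 (plate carrée), h = 1 along meridians and k = sec φ along parallels.
Along the parallel at 60°, map distances are exaggerated by k = sec 60° = 2.000.
True distance = 2900 / 2.000 = 2900 × cos 60° ≈ 1450 km.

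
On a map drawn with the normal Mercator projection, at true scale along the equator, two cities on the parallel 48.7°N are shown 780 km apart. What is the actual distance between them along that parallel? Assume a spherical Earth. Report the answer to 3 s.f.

515 km

Mercator is conformal, so the point scale is isotropic: h = k = sec φ = 1/cos φ.
Along the parallel at 48.7°, map distances are exaggerated by k = sec 48.7° = 1.515.
True distance = 780 / 1.515 = 780 × cos 48.7° ≈ 515 km.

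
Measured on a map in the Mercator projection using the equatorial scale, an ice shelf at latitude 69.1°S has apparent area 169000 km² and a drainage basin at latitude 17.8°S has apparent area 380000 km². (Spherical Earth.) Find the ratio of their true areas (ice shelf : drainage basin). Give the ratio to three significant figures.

On Mercator the areal scale is sec²φ, so true area = apparent × cos²φ.
True area of ice shelf: 169000 × cos²(69.1°) = 169000 × 0.1273 = 21510 km².
True area of drainage basin: 380000 × cos²(17.8°) = 380000 × 0.9066 = 344500 km².
Ratio = 21510 / 344500 ≈ 0.0624.

0.0624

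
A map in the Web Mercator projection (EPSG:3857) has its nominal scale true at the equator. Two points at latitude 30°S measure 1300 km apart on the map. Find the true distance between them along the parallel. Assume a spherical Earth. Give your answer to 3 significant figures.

1130 km

The Mercator projection is conformal; its linear scale factor is the same in every direction and equals sec φ = 1/cos φ.
Along the parallel at 30°, map distances are exaggerated by k = sec 30° = 1.155.
True distance = 1300 / 1.155 = 1300 × cos 30° ≈ 1130 km.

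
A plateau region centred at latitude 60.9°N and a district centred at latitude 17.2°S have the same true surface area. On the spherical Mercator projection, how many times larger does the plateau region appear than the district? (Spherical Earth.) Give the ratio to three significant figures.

3.86

Mercator areal scale is sec²φ.
At 60.9°: sec²(60.9°) = 1/0.4863² = 4.228.
At 17.2°: sec²(17.2°) = 1/0.9553² = 1.096.
Ratio = 4.228/1.096 = cos²(17.2°)/cos²(60.9°) ≈ 3.86.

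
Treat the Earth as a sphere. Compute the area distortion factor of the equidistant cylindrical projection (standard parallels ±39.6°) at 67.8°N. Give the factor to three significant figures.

2.04

With standard parallel φ₀ = 39.6°, the equirectangular projection gives x = Rλ cos φ₀, y = Rφ, so h = 1 and k = cos 39.6° / cos φ.
Areal scale = h·k = 1 × cos φ₀ / cos φ; at 67.8°, h = 1.000, k = 2.039, so h·k = 2.039.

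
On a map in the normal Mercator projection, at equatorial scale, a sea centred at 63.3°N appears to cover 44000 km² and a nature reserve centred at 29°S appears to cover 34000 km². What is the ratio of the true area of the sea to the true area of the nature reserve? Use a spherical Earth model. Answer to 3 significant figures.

Since Mercator area scale is 1/cos²φ, the true area equals the apparent area multiplied by cos²φ.
True area of sea: 44000 × cos²(63.3°) = 44000 × 0.2019 = 8883 km².
True area of nature reserve: 34000 × cos²(29°) = 34000 × 0.7650 = 26010 km².
Ratio = 8883 / 26010 ≈ 0.342.

0.342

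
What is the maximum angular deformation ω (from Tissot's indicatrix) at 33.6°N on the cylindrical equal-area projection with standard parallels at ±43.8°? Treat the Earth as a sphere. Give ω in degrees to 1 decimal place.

16.4°

For cylindrical equal-area with standard parallel φ₀, h = cos φ / cos φ₀ and k = cos φ₀ / cos φ, so h·k = 1.
At 33.6°: h = 1.154, k = 0.8665; principal scales a = 1.154, b = 0.8665.
sin(ω/2) = (a − b)/(a + b) = 0.2875/2.021 = 0.1423, so ω = 2 arcsin(0.1423) ≈ 16.4°.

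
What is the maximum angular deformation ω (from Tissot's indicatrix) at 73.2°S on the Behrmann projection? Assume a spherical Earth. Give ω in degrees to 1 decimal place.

106.2°

Behrmann is a cylindrical equal-area projection with standard parallels at ±30°. Cylindrical equal-area (φ₀ = 30°): h = cos φ / cos 30° along meridians, k = cos 30° / cos φ along parallels; h·k = 1.
At 73.2°: h = 0.3337, k = 2.996; principal scales a = 2.996, b = 0.3337.
sin(ω/2) = (a − b)/(a + b) = 2.663/3.330 = 0.7996, so ω = 2 arcsin(0.7996) ≈ 106.2°.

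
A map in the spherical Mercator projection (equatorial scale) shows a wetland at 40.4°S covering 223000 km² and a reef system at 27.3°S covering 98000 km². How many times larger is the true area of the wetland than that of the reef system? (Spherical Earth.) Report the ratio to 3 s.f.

Since Mercator area scale is 1/cos²φ, the true area equals the apparent area multiplied by cos²φ.
True area of wetland: 223000 × cos²(40.4°) = 223000 × 0.5799 = 129300 km².
True area of reef system: 98000 × cos²(27.3°) = 98000 × 0.7896 = 77380 km².
Ratio = 129300 / 77380 ≈ 1.67.

1.67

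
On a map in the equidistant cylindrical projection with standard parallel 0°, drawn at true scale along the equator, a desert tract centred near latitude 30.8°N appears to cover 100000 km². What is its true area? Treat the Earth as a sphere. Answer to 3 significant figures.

Plate carrée maps x = Rλ, y = Rφ. The meridian scale is h = 1 and the parallel scale is k = 1/cos φ = sec φ.
Areal scale = h·k = 1 × sec φ; at 30.8°, h = 1.000, k = 1.164, so h·k = 1.164.
True area = apparent / (areal scale) = 100000 / 1.164 ≈ 85900 km².

85900 km²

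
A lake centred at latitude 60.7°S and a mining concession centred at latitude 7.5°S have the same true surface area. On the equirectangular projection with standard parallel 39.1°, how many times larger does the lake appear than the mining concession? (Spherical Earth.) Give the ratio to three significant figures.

2.03

In the equirectangular projection with standard parallel φ₀ = 39.1° (x = Rλ cos φ₀, y = Rφ), meridians are true-scale (h = 1) and the parallel scale is k = cos φ₀ / cos φ.
Areal scale at 60.7°: h·k = 1.000 × 1.586 = 1.586.
Areal scale at 7.5°: h·k = 1.000 × 0.7827 = 0.7827.
Ratio = 1.586/0.7827 ≈ 2.03.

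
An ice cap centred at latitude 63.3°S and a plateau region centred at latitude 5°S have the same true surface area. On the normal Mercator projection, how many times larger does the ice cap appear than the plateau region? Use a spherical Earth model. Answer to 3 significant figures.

Mercator is conformal with k = sec φ, so areal scale = k² = sec²φ.
At 63.3°: sec²(63.3°) = 1/0.4493² = 4.953.
At 5°: sec²(5°) = 1/0.9962² = 1.008.
Ratio = 4.953/1.008 = cos²(5°)/cos²(63.3°) ≈ 4.92.

4.92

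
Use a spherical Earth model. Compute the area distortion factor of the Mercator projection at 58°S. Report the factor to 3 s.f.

For Mercator, h = k = sec φ (a conformal cylindrical projection has a single point scale, 1/cos φ).
Areal scale = k² = sec²φ = 1/cos²(58°) = 1/0.5299² = 3.561.

3.56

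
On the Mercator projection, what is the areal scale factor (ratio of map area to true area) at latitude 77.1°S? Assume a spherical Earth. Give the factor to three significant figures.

For Mercator, h = k = sec φ (a conformal cylindrical projection has a single point scale, 1/cos φ).
Areal scale = k² = sec²φ = 1/cos²(77.1°) = 1/0.2233² = 20.06.

20.1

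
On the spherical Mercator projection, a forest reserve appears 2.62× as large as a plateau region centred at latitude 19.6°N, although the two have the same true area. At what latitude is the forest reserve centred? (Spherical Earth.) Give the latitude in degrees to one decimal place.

Mercator areal scale is sec²φ, so apparent-area ratio = sec²φ₁ / sec²φ₂ = cos²φ₂ / cos²φ₁.
cos²φ₂ / cos²φ₁ = 2.62  ⇒  cos φ₁ = cos 19.6° / √2.62 = 0.9421/1.619 = 0.5820.
φ₁ = arccos(0.5820) ≈ 54.4°.

54.4°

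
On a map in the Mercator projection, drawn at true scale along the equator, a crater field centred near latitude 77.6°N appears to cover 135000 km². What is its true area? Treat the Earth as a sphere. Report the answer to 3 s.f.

6230 km²

For Mercator, h = k = sec φ (a conformal cylindrical projection has a single point scale, 1/cos φ).
Areal scale = k² = sec²φ = 1/cos²(77.6°) = 1/0.2147² = 21.69.
True area = apparent / (areal scale) = 135000 / 21.69 ≈ 6230 km².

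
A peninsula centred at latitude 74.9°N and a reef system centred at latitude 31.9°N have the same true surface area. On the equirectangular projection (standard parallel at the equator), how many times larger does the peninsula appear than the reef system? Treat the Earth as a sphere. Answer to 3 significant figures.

For the equirectangular projection with φ₀ = 0 (plate carrée), h = 1 along meridians and k = sec φ along parallels.
Areal scale at 74.9°: h·k = 1.000 × 3.839 = 3.839.
Areal scale at 31.9°: h·k = 1.000 × 1.178 = 1.178.
Ratio = 3.839/1.178 ≈ 3.26.

3.26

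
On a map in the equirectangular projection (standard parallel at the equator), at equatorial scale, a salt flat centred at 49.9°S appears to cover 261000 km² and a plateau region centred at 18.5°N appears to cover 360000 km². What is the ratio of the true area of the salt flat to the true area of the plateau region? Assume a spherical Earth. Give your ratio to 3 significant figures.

On the plate carrée, areal scale = h·k = 1 × sec φ, so true area = apparent × cos φ.
True area of salt flat: 261000 × cos(49.9°) = 261000 × 0.6441 = 168100 km².
True area of plateau region: 360000 × cos(18.5°) = 360000 × 0.9483 = 341400 km².
Ratio = 168100 / 341400 ≈ 0.492.

0.492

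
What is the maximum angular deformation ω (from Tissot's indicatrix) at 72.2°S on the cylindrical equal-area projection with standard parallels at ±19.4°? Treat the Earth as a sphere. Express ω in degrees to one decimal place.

108.2°

Cylindrical equal-area (φ₀ = 19.4°): h = cos φ / cos 19.4° along meridians, k = cos 19.4° / cos φ along parallels; h·k = 1.
At 72.2°: h = 0.3241, k = 3.085; principal scales a = 3.085, b = 0.3241.
sin(ω/2) = (a − b)/(a + b) = 2.761/3.410 = 0.8099, so ω = 2 arcsin(0.8099) ≈ 108.2°.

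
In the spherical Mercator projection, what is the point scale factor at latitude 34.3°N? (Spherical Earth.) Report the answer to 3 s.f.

The Mercator projection is conformal; its linear scale factor is the same in every direction and equals sec φ = 1/cos φ.
k = 1/cos 34.3° = 1/0.8261 = 1.211.

1.21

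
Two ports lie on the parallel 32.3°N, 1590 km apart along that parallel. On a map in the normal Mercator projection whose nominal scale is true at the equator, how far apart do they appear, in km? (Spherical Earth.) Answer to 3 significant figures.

1880 km

The Mercator projection is conformal; its linear scale factor is the same in every direction and equals sec φ = 1/cos φ.
Along the parallel, k = sec 32.3° = 1/0.8453 = 1.183.
Map distance = 1590 × 1.183 ≈ 1880 km.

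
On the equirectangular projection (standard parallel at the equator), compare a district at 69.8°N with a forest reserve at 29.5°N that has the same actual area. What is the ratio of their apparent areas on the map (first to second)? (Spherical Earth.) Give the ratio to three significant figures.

In the plate carrée (x = Rλ, y = Rφ), meridians are true-scale (h = 1) and parallels are stretched by k = sec φ.
Areal scale at 69.8°: h·k = 1.000 × 2.896 = 2.896.
Areal scale at 29.5°: h·k = 1.000 × 1.149 = 1.149.
Ratio = 2.896/1.149 ≈ 2.52.

2.52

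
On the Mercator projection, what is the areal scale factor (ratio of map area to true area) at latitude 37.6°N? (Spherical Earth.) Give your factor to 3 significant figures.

1.59

The Mercator projection is conformal; its linear scale factor is the same in every direction and equals sec φ = 1/cos φ.
Areal scale = k² = sec²φ = 1/cos²(37.6°) = 1/0.7923² = 1.593.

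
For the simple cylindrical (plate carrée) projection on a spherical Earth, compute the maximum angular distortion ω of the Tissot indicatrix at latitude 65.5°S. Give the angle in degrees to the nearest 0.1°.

48.9°

For the equirectangular projection with φ₀ = 0 (plate carrée), h = 1 along meridians and k = sec φ along parallels.
At 65.5°: h = 1.000, k = 2.411; principal scales a = 2.411, b = 1.000.
sin(ω/2) = (a − b)/(a + b) = 1.411/3.411 = 0.4137, so ω = 2 arcsin(0.4137) ≈ 48.9°.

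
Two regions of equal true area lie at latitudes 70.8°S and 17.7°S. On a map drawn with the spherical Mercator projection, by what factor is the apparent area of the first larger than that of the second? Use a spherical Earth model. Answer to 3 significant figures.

Mercator areal scale is sec²φ.
At 70.8°: sec²(70.8°) = 1/0.3289² = 9.246.
At 17.7°: sec²(17.7°) = 1/0.9527² = 1.102.
Ratio = 9.246/1.102 = cos²(17.7°)/cos²(70.8°) ≈ 8.39.

8.39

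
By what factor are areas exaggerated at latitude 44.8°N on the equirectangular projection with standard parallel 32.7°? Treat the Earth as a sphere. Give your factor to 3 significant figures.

1.19

With standard parallel φ₀ = 32.7°, the equirectangular projection gives x = Rλ cos φ₀, y = Rφ, so h = 1 and k = cos 32.7° / cos φ.
Areal scale = h·k = 1 × cos φ₀ / cos φ; at 44.8°, h = 1.000, k = 1.186, so h·k = 1.186.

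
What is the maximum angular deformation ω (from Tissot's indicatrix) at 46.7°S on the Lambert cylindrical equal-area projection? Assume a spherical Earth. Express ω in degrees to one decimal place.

42.2°

The Lambert cylindrical equal-area projection is the cylindrical equal-area projection with its standard parallel at the equator (φ₀ = 0). A cylindrical equal-area projection with standard parallel φ₀ has meridian scale h = cos φ / cos φ₀ and parallel scale k = cos φ₀ / cos φ (so areas are preserved, h·k = 1).
At 46.7°: h = 0.6858, k = 1.458; principal scales a = 1.458, b = 0.6858.
sin(ω/2) = (a − b)/(a + b) = 0.7723/2.144 = 0.3602, so ω = 2 arcsin(0.3602) ≈ 42.2°.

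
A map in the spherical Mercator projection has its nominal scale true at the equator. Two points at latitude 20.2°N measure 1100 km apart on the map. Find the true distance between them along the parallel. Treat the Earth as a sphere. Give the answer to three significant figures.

For Mercator, h = k = sec φ (a conformal cylindrical projection has a single point scale, 1/cos φ).
Along the parallel at 20.2°, map distances are exaggerated by k = sec 20.2° = 1.066.
True distance = 1100 / 1.066 = 1100 × cos 20.2° ≈ 1030 km.

1030 km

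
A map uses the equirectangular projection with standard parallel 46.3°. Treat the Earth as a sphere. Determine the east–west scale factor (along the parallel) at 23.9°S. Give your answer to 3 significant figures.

0.756

The equidistant cylindrical projection with φ₀ = 46.3° has h = 1 (meridians true) and k = cos φ₀ / cos φ along parallels.
k = cos 46.3° / cos 23.9° = 0.6909/0.9143 = 0.7557.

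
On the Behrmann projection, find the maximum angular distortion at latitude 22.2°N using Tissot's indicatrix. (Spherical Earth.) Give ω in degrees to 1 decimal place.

7.7°

The Behrmann projection is cylindrical equal-area with φ₀ = 30°. A cylindrical equal-area projection with standard parallel φ₀ has meridian scale h = cos φ / cos φ₀ and parallel scale k = cos φ₀ / cos φ (so areas are preserved, h·k = 1).
At 22.2°: h = 1.069, k = 0.9354; principal scales a = 1.069, b = 0.9354.
sin(ω/2) = (a − b)/(a + b) = 0.1337/2.004 = 0.06672, so ω = 2 arcsin(0.06672) ≈ 7.7°.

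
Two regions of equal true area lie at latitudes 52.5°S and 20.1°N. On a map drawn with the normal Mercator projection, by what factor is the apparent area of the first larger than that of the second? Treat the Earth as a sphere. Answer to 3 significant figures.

2.38

Mercator is conformal with k = sec φ, so areal scale = k² = sec²φ.
At 52.5°: sec²(52.5°) = 1/0.6088² = 2.698.
At 20.1°: sec²(20.1°) = 1/0.9391² = 1.134.
Ratio = 2.698/1.134 = cos²(20.1°)/cos²(52.5°) ≈ 2.38.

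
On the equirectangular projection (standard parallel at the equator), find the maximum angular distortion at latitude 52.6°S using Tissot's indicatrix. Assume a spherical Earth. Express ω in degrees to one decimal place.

28.3°

Plate carrée maps x = Rλ, y = Rφ. The meridian scale is h = 1 and the parallel scale is k = 1/cos φ = sec φ.
At 52.6°: h = 1.000, k = 1.646; principal scales a = 1.646, b = 1.000.
sin(ω/2) = (a − b)/(a + b) = 0.6464/2.646 = 0.2443, so ω = 2 arcsin(0.2443) ≈ 28.3°.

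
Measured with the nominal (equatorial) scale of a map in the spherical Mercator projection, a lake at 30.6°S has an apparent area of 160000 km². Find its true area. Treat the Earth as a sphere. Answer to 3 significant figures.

119000 km²

For Mercator, h = k = sec φ (a conformal cylindrical projection has a single point scale, 1/cos φ).
Areal scale = k² = sec²φ = 1/cos²(30.6°) = 1/0.8607² = 1.350.
True area = apparent / (areal scale) = 160000 / 1.350 ≈ 119000 km².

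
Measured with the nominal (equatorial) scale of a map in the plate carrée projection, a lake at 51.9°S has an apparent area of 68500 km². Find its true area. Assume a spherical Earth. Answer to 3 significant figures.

42300 km²

In the plate carrée (x = Rλ, y = Rφ), meridians are true-scale (h = 1) and parallels are stretched by k = sec φ.
Areal scale = h·k = 1 × sec φ; at 51.9°, h = 1.000, k = 1.621, so h·k = 1.621.
True area = apparent / (areal scale) = 68500 / 1.621 ≈ 42300 km².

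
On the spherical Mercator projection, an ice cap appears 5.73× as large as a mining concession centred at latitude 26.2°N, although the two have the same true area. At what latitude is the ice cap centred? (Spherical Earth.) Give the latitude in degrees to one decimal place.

On Mercator, (apparent₁)/(apparent₂) = sec²φ₁ / sec²φ₂ when true areas are equal.
cos²φ₂ / cos²φ₁ = 5.73  ⇒  cos φ₁ = cos 26.2° / √5.73 = 0.8973/2.394 = 0.3748.
φ₁ = arccos(0.3748) ≈ 68.0°.

68.0°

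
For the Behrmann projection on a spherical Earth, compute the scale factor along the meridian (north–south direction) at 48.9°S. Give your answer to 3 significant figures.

Behrmann is a cylindrical equal-area projection with standard parallels at ±30°. For cylindrical equal-area with standard parallel φ₀, h = cos φ / cos φ₀ and k = cos φ₀ / cos φ, so h·k = 1.
h = cos 48.9° / cos 30° = 0.6574/0.8660 = 0.7591.

0.759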